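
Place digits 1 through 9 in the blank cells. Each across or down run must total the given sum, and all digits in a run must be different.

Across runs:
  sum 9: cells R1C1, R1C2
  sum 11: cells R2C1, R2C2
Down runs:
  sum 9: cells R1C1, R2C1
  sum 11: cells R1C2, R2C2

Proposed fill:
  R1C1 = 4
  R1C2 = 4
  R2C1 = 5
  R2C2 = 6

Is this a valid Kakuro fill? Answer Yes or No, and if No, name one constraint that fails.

No — the down run R1C2–R2C2 sums to 10, not 11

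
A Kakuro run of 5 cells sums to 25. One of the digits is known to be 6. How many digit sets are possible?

6

5 distinct digits from 1–9 sum between 15 and 35.
Keeping only sets containing 6.
Enumerating: {1,2,6,7,9}, {1,3,6,7,8}, {1,4,5,6,9}, {2,3,5,6,9}, {2,4,5,6,8}, {3,4,5,6,7}.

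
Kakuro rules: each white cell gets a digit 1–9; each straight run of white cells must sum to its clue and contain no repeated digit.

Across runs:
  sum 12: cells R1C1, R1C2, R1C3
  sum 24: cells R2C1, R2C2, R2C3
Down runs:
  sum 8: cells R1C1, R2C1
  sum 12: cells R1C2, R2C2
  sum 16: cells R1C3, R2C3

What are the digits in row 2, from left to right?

24 in 3 cells must be {7,8,9}; 16 in 2 cells must be {7,9}.
The 24 across and the 8 down share only 7, so R2C1 = 7.
Given what's placed, R2C3 must be 9 to fit the 24 across and 16 down.
R1C1 = 8 − 7 = 1 completes the 8 down.
R1C3 = 16 − 9 = 7 completes the 16 down.
R2C2 = 24 − 16 = 8 completes the 24 across.
R1C2 = 12 − 8 = 4 completes the 12 across.

7 8 9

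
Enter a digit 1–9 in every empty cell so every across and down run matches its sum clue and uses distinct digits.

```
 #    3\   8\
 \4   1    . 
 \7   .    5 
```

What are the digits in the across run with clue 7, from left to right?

4 in 2 cells must be {1,3}; 3 in 2 cells must be {1,2}.
R1C2 = 4 − 1 = 3 completes the 4 across.
R2C1 = 7 − 5 = 2 completes the 7 across.

2, 5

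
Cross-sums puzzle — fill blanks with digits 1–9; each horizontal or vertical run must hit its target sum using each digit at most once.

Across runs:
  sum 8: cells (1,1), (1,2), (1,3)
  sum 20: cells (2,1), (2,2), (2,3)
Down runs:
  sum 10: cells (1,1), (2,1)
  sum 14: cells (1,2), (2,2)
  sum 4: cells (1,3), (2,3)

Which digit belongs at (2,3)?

3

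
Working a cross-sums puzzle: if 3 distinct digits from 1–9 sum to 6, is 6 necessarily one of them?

No

The only way to make 6 from 3 distinct digits is {1,2,3}, which does not contain 6.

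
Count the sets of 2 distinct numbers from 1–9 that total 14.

2 distinct digits from 1–9 sum between 3 and 17.
Enumerating: {5,9}, {6,8}.

2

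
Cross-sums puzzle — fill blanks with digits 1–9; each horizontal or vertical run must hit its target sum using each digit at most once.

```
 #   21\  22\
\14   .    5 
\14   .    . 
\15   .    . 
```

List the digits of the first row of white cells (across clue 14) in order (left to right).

9, 5

R1C1 = 14 − 5 = 9 completes the 14 across.
Nothing is forced directly, so branch on R2C1, whose candidates are 5 or 8. If R2C1 = 8: then R2C2 would have to be in {6} for the 14 across but in {8,9} for the 22 down — contradiction. So R2C1 = 5.
R2C2 = 14 − 5 = 9 completes the 14 across.
R3C1 = 21 − 14 = 7 completes the 21 down.
R3C2 = 15 − 7 = 8 completes the 15 across.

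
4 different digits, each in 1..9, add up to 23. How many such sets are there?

4 distinct digits from 1–9 sum between 10 and 30.

9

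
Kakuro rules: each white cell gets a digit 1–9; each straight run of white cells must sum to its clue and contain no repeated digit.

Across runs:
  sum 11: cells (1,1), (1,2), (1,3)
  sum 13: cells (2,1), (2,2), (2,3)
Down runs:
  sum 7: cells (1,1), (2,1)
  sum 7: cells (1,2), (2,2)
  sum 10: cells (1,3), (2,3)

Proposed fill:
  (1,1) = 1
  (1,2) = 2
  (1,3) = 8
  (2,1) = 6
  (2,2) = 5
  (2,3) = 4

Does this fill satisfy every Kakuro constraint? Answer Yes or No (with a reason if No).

No — the down run (1,3)–(2,3) sums to 12, not 10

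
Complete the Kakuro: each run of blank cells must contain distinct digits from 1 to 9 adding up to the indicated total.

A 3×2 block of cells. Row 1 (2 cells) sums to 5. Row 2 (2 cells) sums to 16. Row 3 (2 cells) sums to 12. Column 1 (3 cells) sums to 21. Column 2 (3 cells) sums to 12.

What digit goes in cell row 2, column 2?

16 in 2 cells must be {7,9}.
The 5 across and the 21 down share only 4, so (1,1) = 4.
(1,2) = 5 − 4 = 1 completes the 5 across.
Given what's placed, (2,1) must be 9 to fit the 16 across and 21 down.
(2,2) = 16 − 9 = 7 completes the 16 across.
(3,1) = 21 − 13 = 8 completes the 21 down.
(3,2) = 12 − 8 = 4 completes the 12 across.

7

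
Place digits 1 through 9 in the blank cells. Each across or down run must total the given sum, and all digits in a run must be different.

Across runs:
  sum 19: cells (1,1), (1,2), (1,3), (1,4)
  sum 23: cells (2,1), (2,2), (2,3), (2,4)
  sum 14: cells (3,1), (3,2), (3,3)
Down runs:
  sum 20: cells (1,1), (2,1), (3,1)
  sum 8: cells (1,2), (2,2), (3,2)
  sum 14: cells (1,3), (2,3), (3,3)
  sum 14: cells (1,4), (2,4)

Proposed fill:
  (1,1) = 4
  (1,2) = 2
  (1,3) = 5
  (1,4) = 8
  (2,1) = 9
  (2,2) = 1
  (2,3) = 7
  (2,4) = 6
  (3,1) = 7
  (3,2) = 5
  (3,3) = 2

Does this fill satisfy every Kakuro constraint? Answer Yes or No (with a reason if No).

Yes

Across: 4+2+5+8=19; 9+1+7+6=23; 7+5+2=14. Down: 4+9+7=20; 2+1+5=8; 5+7+2=14; 8+6=14. No digit repeats within any run.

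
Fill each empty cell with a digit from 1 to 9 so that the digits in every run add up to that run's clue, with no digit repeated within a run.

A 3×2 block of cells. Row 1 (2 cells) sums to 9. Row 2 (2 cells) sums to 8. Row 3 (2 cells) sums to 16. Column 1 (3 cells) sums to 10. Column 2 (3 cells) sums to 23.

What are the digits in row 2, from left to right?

16 in 2 cells must be {7,9}; 23 in 3 cells must be {6,8,9}.
The 8 across and the 23 down share only 6, so (2,2) = 6.
The 16 across and the 10 down share only 7, so (3,1) = 7.
(3,2) = 16 − 7 = 9 completes the 16 across.
(1,2) = 23 − 15 = 8 completes the 23 down.
(2,1) = 8 − 6 = 2 completes the 8 across.
(1,1) = 9 − 8 = 1 completes the 9 across.

2 6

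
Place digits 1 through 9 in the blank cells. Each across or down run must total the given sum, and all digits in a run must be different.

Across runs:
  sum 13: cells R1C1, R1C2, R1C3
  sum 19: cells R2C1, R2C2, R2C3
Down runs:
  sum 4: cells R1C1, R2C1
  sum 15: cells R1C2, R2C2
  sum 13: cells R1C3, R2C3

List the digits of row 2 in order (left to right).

3, 7, 9

4 in 2 cells must be {1,3}.
The 19 across and the 4 down share only 3, so R2C1 = 3.
R1C1 = 4 − 3 = 1 completes the 4 down.
Nothing is forced directly, so branch on R2C2, whose candidates are 7 or 9. If R2C2 = 9: then R1C2 would have to be in {3,4,5,7,8,9} for the 13 across but in {6} for the 15 down — contradiction. So R2C2 = 7.
R1C2 = 15 − 7 = 8 completes the 15 down.
R1C3 = 13 − 9 = 4 completes the 13 across.
R2C3 = 19 − 10 = 9 completes the 19 across.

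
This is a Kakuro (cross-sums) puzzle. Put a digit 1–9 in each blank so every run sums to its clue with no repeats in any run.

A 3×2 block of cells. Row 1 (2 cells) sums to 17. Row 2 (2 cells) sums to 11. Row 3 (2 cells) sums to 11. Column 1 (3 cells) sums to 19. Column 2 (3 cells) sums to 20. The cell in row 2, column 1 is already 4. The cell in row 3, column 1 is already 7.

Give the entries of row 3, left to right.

7 4

17 in 2 cells must be {8,9}.
(1,1) = 19 − 11 = 8 completes the 19 down.
(1,2) = 17 − 8 = 9 completes the 17 across.
(2,2) = 11 − 4 = 7 completes the 11 across.
(3,2) = 11 − 7 = 4 completes the 11 across.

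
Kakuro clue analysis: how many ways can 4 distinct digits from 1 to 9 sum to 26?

5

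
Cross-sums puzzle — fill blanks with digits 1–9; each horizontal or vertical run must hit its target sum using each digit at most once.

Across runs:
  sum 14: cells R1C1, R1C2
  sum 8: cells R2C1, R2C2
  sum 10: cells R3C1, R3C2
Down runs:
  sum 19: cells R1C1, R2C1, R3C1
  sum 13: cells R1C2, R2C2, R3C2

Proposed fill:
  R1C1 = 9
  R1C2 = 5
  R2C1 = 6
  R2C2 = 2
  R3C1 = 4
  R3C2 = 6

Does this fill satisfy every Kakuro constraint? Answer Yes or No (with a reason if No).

Across: 9+5=14; 6+2=8; 4+6=10. Down: 9+6+4=19; 5+2+6=13. No digit repeats within any run.

Yes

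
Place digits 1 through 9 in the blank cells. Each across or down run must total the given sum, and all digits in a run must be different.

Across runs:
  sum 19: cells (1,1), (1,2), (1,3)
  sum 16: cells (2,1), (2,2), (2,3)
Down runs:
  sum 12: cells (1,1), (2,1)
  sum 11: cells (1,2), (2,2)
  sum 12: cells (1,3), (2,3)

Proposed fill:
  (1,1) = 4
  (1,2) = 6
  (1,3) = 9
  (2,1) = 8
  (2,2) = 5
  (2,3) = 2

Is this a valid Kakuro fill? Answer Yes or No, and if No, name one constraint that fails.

No — the across run (2,1)–(2,3) sums to 15, not 16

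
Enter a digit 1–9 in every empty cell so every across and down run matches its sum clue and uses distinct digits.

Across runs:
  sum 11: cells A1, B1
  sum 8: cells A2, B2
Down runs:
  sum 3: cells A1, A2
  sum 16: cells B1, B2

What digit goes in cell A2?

1

3 in 2 cells must be {1,2}; 16 in 2 cells must be {7,9}.
The 11 across and the 3 down share only 2, so A1 = 2.
B1 = 11 − 2 = 9 completes the 11 across.
A2 = 3 − 2 = 1 completes the 3 down.
B2 = 8 − 1 = 7 completes the 8 across.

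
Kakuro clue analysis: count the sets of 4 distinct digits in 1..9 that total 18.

4 distinct digits from 1–9 sum between 10 and 30.

11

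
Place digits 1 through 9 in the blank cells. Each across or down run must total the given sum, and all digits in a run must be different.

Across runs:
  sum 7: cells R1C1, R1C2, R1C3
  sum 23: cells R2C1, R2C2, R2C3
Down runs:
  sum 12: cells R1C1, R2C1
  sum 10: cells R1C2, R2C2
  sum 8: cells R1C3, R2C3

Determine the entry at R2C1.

7 in 3 cells must be {1,2,4}; 23 in 3 cells must be {6,8,9}.
The 7 across and the 12 down share only 4, so R1C1 = 4.
R2C1 = 12 − 4 = 8 completes the 12 down.
Given what's placed, R2C3 must be 6 to fit the 23 across and 8 down.
R1C3 = 8 − 6 = 2 completes the 8 down.
R2C2 = 23 − 14 = 9 completes the 23 across.
R1C2 = 7 − 6 = 1 completes the 7 across.

8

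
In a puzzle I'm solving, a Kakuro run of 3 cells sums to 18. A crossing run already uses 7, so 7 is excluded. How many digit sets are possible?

4

3 distinct digits from 1–9 sum between 6 and 24.
Dropping sets that contain 7.
Enumerating: {1,8,9}, {3,6,9}, {4,5,9}, {4,6,8}.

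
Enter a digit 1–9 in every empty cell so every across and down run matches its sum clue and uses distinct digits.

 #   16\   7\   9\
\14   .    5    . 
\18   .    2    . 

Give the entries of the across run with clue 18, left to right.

9 2 7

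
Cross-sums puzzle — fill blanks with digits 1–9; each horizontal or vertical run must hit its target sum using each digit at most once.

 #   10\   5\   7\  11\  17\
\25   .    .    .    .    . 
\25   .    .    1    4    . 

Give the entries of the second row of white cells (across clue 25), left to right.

9 3 1 4 8

17 in 2 cells must be {8,9}.
R1C3 = 7 − 1 = 6 completes the 7 down.
R1C4 = 11 − 4 = 7 completes the 11 down.
Given what's placed, R2C2 must be 3 to fit the 25 across and 5 down.
R1C2 = 5 − 3 = 2 completes the 5 down.
R1C5 = 9: the only remaining digit allowed by both the 25 across and the 17 down.
R2C5 = 17 − 9 = 8 completes the 17 down.
R1C1 = 25 − 24 = 1 completes the 25 across.
R2C1 = 25 − 16 = 9 completes the 25 across.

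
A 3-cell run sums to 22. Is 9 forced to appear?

Every partition of 22 into 3 distinct digits includes 9: {5,8,9}, {6,7,9}.

Yes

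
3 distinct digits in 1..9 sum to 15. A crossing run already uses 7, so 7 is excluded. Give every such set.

{1,5,9}; {1,6,8}; {2,4,9}; {2,5,8}; {3,4,8}; {4,5,6}

3 distinct digits from 1–9 sum between 6 and 24.
Dropping sets that contain 7.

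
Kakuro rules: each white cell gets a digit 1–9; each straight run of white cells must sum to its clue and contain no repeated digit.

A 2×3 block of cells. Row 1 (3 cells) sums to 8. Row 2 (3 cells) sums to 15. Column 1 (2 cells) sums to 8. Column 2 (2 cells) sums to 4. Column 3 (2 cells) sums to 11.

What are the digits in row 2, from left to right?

5 3 7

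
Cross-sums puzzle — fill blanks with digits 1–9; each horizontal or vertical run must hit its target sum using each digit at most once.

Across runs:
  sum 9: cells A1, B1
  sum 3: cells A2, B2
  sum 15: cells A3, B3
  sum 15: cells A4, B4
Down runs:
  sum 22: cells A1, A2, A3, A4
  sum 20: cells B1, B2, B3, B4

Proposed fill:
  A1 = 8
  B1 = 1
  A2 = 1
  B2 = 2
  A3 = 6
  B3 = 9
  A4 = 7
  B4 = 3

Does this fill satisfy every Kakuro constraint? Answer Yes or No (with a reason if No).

No — the down run B1–B4 sums to 15, not 20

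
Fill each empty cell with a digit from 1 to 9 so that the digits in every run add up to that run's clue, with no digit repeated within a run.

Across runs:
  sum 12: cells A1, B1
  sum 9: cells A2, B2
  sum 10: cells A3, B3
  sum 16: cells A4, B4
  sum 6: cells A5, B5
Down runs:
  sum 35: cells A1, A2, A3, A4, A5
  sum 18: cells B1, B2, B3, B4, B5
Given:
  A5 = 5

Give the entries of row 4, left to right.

9, 7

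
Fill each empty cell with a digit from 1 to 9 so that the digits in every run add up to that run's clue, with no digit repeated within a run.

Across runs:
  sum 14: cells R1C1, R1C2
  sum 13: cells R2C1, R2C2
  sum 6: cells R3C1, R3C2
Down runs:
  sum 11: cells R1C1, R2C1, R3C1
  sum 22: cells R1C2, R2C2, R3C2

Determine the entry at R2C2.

9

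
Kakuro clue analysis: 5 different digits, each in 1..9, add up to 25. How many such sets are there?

12

5 distinct digits from 1–9 sum between 15 and 35.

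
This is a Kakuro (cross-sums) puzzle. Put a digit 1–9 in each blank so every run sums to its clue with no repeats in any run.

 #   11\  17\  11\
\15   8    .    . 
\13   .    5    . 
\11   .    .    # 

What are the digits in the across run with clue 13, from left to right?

R3C1 = 2: the only remaining digit allowed by both the 11 across and the 11 down.
R3C2 = 11 − 2 = 9 completes the 11 across.
R1C2 = 17 − 14 = 3 completes the 17 down.
R1C3 = 15 − 11 = 4 completes the 15 across.
R2C1 = 11 − 10 = 1 completes the 11 down.
R2C3 = 13 − 6 = 7 completes the 13 across.

1, 5, 7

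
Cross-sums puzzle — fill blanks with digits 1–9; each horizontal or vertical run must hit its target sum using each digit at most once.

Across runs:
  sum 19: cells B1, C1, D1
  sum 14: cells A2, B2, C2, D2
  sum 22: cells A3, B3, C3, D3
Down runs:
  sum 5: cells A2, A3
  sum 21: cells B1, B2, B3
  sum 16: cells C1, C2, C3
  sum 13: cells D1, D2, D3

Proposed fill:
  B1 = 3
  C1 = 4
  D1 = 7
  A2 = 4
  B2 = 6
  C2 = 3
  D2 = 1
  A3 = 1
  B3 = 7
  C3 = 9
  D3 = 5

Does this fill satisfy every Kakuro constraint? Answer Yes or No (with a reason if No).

No — the across run B1–D1 sums to 14, not 19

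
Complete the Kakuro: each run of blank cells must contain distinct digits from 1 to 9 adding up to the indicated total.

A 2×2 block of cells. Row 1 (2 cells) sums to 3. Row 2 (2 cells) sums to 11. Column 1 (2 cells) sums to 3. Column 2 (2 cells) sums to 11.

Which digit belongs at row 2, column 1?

3 in 2 cells must be {1,2}.
The 3 across and the 11 down share only 2, so (1,2) = 2.
The 11 across and the 3 down share only 2, so (2,1) = 2.
(2,2) = 11 − 2 = 9 completes the 11 across.
(1,1) = 3 − 2 = 1 completes the 3 across.

2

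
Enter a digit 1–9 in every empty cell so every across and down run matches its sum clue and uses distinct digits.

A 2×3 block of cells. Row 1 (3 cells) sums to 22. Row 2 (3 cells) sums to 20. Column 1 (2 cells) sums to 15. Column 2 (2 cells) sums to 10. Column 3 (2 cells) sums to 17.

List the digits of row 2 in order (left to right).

9 3 8

17 in 2 cells must be {8,9}.
Nothing is forced directly, so branch on (1,3), whose candidates are 8 or 9. If (1,3) = 8: that forces (1,1) = 9, after which (1,2) would have to be in {5} for the 22 across but in {1,2,3,4,6,7,8,9} for the 10 down — contradiction. So (1,3) = 9.
(2,3) = 17 − 9 = 8 completes the 17 down.
Nothing is forced directly, so branch on (2,1), whose candidates are 7 or 9. If (2,1) = 7: that forces (1,1) = 8, after which (1,2) would have to be in {5} for the 22 across but in {1,2,3,4,6,7,8,9} for the 10 down — contradiction. So (2,1) = 9.
(1,1) = 15 − 9 = 6 completes the 15 down.
(1,2) = 22 − 15 = 7 completes the 22 across.
(2,2) = 20 − 17 = 3 completes the 20 across.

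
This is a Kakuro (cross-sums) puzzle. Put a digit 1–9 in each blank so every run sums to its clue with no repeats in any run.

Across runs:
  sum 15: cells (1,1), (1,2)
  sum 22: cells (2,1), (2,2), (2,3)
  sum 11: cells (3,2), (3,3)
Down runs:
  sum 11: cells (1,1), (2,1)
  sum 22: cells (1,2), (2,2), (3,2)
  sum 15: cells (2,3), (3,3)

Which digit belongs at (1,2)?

9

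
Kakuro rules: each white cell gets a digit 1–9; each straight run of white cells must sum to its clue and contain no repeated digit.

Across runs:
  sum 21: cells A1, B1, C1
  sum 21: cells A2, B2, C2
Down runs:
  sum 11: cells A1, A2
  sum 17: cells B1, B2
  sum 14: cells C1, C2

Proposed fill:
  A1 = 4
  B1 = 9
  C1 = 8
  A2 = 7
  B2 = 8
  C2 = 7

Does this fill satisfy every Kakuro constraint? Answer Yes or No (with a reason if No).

No — the across run A2–C2 sums to 22, not 21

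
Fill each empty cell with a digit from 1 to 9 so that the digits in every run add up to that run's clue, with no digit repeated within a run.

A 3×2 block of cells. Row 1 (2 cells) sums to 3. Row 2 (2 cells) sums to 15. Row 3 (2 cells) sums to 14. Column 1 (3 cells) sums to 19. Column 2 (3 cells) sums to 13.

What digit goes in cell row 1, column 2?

1

3 in 2 cells must be {1,2}.
The 3 across and the 19 down share only 2, so (1,1) = 2.
(1,2) = 3 − 2 = 1 completes the 3 across.
Nothing is forced directly, so branch on (2,1), whose candidates are 8 or 9. If (2,1) = 9: then (2,2) would have to be in {6} for the 15 across but in {3,4,5,7,8,9} for the 13 down — contradiction. So (2,1) = 8.
(2,2) = 15 − 8 = 7 completes the 15 across.
(3,1) = 19 − 10 = 9 completes the 19 down.
(3,2) = 14 − 9 = 5 completes the 14 across.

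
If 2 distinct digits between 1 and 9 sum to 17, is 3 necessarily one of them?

No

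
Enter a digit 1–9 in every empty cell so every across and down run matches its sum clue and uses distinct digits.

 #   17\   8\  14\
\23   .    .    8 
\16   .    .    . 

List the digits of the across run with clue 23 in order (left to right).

23 in 3 cells must be {6,8,9}; 17 in 2 cells must be {8,9}.
Given what's placed, R1C1 must be 9 to fit the 23 across and 17 down.
R1C2 = 23 − 17 = 6 completes the 23 across.
R2C1 = 17 − 9 = 8 completes the 17 down.
R2C2 = 8 − 6 = 2 completes the 8 down.
R2C3 = 16 − 10 = 6 completes the 16 across.

9, 6, 8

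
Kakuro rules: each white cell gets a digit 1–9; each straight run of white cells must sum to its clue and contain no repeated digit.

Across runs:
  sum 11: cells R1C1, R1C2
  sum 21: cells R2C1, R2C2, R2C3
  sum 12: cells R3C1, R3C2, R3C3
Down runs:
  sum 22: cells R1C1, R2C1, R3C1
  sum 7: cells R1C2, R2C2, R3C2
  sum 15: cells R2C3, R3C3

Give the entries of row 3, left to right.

5 1 6

7 in 3 cells must be {1,2,4}.
Only 4 fits R2C2 under both its across sum 21 and down sum 7.
Given what's placed, R1C2 must be 2 to fit the 11 across and 7 down.
R3C2 = 7 − 6 = 1 completes the 7 down.
R1C1 = 11 − 2 = 9 completes the 11 across.
R2C1 = 8: the only remaining digit allowed by both the 21 across and the 22 down.
R2C3 = 21 − 12 = 9 completes the 21 across.
R3C1 = 22 − 17 = 5 completes the 22 down.
R3C3 = 12 − 6 = 6 completes the 12 across.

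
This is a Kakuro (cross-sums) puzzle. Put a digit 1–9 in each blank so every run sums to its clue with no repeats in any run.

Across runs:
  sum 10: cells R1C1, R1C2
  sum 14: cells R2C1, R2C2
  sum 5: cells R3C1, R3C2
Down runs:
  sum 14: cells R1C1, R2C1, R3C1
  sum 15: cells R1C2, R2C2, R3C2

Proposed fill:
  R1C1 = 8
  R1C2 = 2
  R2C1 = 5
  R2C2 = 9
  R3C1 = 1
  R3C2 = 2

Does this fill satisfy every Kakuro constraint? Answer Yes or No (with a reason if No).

No — the down run R1C2–R3C2 sums to 13, not 15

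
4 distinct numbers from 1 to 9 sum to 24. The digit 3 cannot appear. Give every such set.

4 distinct digits from 1–9 sum between 10 and 30.
Dropping sets that contain 3.

{1,6,8,9}; {2,5,8,9}; {2,6,7,9}; {4,5,6,9}; {4,5,7,8}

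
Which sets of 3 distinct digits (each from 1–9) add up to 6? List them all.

3 distinct digits from 1–9 sum between 6 and 24.
Only one set works: {1,2,3}.

{1,2,3}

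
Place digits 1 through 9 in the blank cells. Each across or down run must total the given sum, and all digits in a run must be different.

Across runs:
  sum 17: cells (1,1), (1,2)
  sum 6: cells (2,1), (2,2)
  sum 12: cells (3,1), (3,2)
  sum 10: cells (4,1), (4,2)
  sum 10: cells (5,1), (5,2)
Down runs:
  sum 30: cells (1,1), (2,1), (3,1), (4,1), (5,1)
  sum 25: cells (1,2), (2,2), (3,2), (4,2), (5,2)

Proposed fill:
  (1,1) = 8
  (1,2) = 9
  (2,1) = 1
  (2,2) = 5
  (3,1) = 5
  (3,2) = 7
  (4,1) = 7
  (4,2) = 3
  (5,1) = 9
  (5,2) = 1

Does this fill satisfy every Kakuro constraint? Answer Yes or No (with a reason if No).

Yes

Across: 8+9=17; 1+5=6; 5+7=12; 7+3=10; 9+1=10. Down: 8+1+5+7+9=30; 9+5+7+3+1=25. No digit repeats within any run.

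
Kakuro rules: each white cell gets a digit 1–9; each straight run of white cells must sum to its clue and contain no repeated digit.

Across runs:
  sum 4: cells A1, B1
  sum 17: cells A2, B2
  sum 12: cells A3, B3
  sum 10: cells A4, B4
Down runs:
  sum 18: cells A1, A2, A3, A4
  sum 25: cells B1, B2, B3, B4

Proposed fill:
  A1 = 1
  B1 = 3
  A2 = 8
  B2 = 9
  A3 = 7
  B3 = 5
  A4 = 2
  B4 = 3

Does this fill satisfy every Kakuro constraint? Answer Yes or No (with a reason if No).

No — the across run A4–B4 sums to 5, not 10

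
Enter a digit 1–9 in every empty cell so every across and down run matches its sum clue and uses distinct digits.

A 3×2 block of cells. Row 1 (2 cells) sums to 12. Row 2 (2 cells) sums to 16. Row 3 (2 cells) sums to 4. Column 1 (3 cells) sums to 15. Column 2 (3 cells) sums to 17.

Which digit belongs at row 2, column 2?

16 in 2 cells must be {7,9}; 4 in 2 cells must be {1,3}.
Nothing is forced directly, so branch on (2,1), whose candidates are 7 or 9. If (2,1) = 9: that forces (2,2) = 7, (3,1) = 1, after which (3,2) would have to be in {3} for the 4 across but in {1,2,4,6,8,9} for the 17 down — contradiction. So (2,1) = 7.
(2,2) = 16 − 7 = 9 completes the 16 across.
Given what's placed, (3,1) must be 3 to fit the 4 across and 15 down.
(3,2) = 4 − 3 = 1 completes the 4 across.
(1,1) = 15 − 10 = 5 completes the 15 down.
(1,2) = 12 − 5 = 7 completes the 12 across.

9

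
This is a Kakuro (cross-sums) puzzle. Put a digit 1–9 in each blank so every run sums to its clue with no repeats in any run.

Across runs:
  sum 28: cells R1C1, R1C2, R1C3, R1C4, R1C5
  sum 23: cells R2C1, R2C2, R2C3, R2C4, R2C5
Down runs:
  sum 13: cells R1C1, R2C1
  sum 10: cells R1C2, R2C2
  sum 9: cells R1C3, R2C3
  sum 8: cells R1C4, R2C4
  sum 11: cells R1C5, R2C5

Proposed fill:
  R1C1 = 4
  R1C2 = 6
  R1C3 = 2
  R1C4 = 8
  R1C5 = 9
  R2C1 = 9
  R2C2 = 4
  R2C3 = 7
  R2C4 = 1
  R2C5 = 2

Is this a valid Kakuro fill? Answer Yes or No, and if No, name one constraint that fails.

No — the down run R1C4–R2C4 sums to 9, not 8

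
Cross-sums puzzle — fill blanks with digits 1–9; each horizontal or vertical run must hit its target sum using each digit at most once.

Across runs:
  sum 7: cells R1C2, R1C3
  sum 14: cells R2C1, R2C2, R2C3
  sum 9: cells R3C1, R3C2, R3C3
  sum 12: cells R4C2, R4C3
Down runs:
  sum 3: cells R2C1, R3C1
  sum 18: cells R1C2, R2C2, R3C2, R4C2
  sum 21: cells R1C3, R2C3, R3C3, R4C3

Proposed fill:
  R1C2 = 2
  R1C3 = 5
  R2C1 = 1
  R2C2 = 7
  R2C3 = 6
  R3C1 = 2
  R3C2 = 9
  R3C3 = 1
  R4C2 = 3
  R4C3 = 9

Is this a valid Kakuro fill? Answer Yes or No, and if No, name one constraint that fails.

No — the across run R3C1–R3C3 sums to 12, not 9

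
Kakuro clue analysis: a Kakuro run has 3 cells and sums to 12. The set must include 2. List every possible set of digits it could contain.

{1,2,9}; {2,3,7}; {2,4,6}

3 distinct digits from 1–9 sum between 6 and 24.
Keeping only sets containing 2.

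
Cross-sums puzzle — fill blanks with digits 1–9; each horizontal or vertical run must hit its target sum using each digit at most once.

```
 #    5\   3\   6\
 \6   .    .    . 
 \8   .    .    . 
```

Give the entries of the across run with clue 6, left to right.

6 in 3 cells must be {1,2,3}; 3 in 2 cells must be {1,2}.
Nothing is forced directly, so branch on R1C2, whose candidates are 1 or 2. If R1C2 = 1: that forces R1C3 = 2, R2C2 = 2, after which R2C3 would have to be in {1,5} for the 8 across but in {4} for the 6 down — contradiction. So R1C2 = 2.
Given what's placed, R1C3 must be 1 to fit the 6 across and 6 down.
R2C2 = 3 − 2 = 1 completes the 3 down.
R2C3 = 6 − 1 = 5 completes the 6 down.
R1C1 = 6 − 3 = 3 completes the 6 across.
R2C1 = 8 − 6 = 2 completes the 8 across.

3 2 1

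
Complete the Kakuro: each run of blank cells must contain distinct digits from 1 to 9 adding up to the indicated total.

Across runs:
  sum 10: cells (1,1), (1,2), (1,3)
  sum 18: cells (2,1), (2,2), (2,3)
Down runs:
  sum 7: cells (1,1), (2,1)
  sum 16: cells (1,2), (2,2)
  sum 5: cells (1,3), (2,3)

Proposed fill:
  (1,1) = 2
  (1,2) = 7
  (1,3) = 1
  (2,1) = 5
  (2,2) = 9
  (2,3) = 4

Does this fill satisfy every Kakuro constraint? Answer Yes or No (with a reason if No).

Yes

Across: 2+7+1=10; 5+9+4=18. Down: 2+5=7; 7+9=16; 1+4=5. No digit repeats within any run.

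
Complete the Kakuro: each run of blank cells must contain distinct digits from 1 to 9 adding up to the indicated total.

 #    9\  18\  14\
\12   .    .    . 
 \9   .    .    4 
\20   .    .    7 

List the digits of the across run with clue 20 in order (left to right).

R1C3 = 14 − 11 = 3 completes the 14 down.
Nothing is forced directly, so branch on R2C1, whose candidates are 2 or 3. If R2C1 = 2: that forces R2C2 = 3, R3C1 = 4, R3C2 = 9, after which R1C1 would have to be in {1,2,4,5,7,8} for the 12 across but in {3} for the 9 down — contradiction. So R2C1 = 3.
R2C2 = 9 − 7 = 2 completes the 9 across.
Given what's placed, R3C2 must be 9 to fit the 20 across and 18 down.
R1C2 = 18 − 11 = 7 completes the 18 down.
R3C1 = 20 − 16 = 4 completes the 20 across.
R1C1 = 12 − 10 = 2 completes the 12 across.

4 9 7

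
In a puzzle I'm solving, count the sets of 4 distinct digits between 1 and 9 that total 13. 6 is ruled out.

2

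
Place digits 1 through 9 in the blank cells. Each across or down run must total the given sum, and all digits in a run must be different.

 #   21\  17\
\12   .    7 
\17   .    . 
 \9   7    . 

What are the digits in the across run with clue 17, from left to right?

17 in 2 cells must be {8,9}.
R1C1 = 12 − 7 = 5 completes the 12 across.
R2C1 = 21 − 12 = 9 completes the 21 down.
R2C2 = 17 − 9 = 8 completes the 17 across.
R3C2 = 9 − 7 = 2 completes the 9 across.

9 8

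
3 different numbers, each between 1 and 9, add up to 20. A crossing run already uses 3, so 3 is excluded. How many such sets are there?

3 distinct digits from 1–9 sum between 6 and 24.
Dropping sets that contain 3.
Enumerating: {4,7,9}, {5,6,9}, {5,7,8}.

3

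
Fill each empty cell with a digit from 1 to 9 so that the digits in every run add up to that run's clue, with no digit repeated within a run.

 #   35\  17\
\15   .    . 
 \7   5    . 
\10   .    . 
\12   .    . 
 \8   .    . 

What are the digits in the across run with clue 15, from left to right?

8 7

35 in 5 cells must be {5,6,7,8,9}.
R2C2 = 7 − 5 = 2 completes the 7 across.
Nothing is forced directly, so branch on R5C1, whose candidates are 6 or 7. If R5C1 = 6: then R5C2 would have to be in {2} for the 8 across but in {1,3,4,5,6,7} for the 17 down — contradiction. So R5C1 = 7.
R5C2 = 8 − 7 = 1 completes the 8 across.
Nothing is forced directly, so branch on R1C2, whose candidates are 6 or 7. If R1C2 = 6: that forces R1C1 = 9, R3C2 = 3, R4C1 = 8, after which R4C2 would have to be in {4} for the 12 across but in {5} for the 17 down — contradiction. So R1C2 = 7.
R1C1 = 15 − 7 = 8 completes the 15 across.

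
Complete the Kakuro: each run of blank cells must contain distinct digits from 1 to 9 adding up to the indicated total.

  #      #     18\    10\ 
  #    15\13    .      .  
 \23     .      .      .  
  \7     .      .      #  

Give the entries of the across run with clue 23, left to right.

9, 8, 6

23 in 3 cells must be {6,8,9}.
The 7 across and the 15 down share only 6, so R3C1 = 6.
R3C2 = 7 − 6 = 1 completes the 7 across.
R2C1 = 15 − 6 = 9 completes the 15 down.
R2C2 = 8: the only remaining digit allowed by both the 23 across and the 18 down.
R2C3 = 23 − 17 = 6 completes the 23 across.
R1C2 = 18 − 9 = 9 completes the 18 down.
R1C3 = 13 − 9 = 4 completes the 13 across.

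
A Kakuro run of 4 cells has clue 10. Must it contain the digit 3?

Yes

The only way to make 10 from 4 distinct digits is {1,2,3,4}, which contains 3.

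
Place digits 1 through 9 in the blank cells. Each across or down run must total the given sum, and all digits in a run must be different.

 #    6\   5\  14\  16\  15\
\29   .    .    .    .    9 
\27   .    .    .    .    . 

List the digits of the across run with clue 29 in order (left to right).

16 in 2 cells must be {7,9}.
Given what's placed, R1C4 must be 7 to fit the 29 across and 16 down.
R2C4 = 16 − 7 = 9 completes the 16 down.
R2C5 = 15 − 9 = 6 completes the 15 down.
No cell is forced outright now. R2C3 can only be 5 or 8 (the digits allowed by both its 27 across and its 14 down). If R2C3 = 5: then R1C3 would have to be in {1,2,3,4,5,6,8} for the 29 across but in {9} for the 14 down — contradiction. So R2C3 = 8.
R1C3 = 14 − 8 = 6 completes the 14 down.
R2C1 = 1: the only remaining digit allowed by both the 27 across and the 6 down.
R2C2 = 27 − 24 = 3 completes the 27 across.
R1C1 = 6 − 1 = 5 completes the 6 down.
R1C2 = 29 − 27 = 2 completes the 29 across.

5 2 6 7 9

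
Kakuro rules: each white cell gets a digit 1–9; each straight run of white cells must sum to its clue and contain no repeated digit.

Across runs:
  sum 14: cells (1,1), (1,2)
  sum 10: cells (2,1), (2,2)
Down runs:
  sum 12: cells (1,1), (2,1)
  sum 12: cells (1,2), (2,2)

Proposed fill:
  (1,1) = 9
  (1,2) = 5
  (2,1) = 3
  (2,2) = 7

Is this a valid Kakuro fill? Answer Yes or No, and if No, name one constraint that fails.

Yes

Across: 9+5=14; 3+7=10. Down: 9+3=12; 5+7=12. No digit repeats within any run.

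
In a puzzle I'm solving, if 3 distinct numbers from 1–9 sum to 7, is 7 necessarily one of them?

No

The only way to make 7 from 3 distinct digits is {1,2,4}, which does not contain 7.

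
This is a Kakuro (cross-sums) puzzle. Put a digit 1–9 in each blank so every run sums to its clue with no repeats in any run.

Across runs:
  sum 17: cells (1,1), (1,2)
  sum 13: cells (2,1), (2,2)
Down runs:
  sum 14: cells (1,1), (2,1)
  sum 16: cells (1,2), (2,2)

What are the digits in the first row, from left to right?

8 9

17 in 2 cells must be {8,9}; 16 in 2 cells must be {7,9}.
The 17 across and the 16 down share only 9, so (1,2) = 9.
(2,2) = 16 − 9 = 7 completes the 16 down.
(1,1) = 17 − 9 = 8 completes the 17 across.
(2,1) = 13 − 7 = 6 completes the 13 across.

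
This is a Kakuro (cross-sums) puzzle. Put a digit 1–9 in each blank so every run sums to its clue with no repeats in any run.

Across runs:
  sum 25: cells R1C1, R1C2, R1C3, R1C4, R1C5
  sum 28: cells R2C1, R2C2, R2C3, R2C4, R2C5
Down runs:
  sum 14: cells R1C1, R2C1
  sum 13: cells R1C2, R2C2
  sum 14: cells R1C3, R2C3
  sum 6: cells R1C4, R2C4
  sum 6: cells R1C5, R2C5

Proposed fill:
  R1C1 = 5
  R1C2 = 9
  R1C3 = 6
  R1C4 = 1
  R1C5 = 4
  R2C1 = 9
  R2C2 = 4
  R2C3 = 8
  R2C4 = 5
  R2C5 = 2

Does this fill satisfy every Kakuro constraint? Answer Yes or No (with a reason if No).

Across: 5+9+6+1+4=25; 9+4+8+5+2=28. Down: 5+9=14; 9+4=13; 6+8=14; 1+5=6; 4+2=6. No digit repeats within any run.

Yes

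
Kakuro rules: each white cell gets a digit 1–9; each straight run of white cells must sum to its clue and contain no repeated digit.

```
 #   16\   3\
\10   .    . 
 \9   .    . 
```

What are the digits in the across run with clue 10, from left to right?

9 1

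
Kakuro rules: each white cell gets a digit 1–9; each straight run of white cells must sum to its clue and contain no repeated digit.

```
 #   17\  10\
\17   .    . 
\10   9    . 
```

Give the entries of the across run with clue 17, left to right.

8 9

17 in 2 cells must be {8,9}.
R1C1 = 17 − 9 = 8 completes the 17 down.
R1C2 = 17 − 8 = 9 completes the 17 across.
R2C2 = 10 − 9 = 1 completes the 10 across.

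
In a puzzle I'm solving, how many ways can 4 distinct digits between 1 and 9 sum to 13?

3

4 distinct digits from 1–9 sum between 10 and 30.
Enumerating: {1,2,3,7}, {1,2,4,6}, {1,3,4,5}.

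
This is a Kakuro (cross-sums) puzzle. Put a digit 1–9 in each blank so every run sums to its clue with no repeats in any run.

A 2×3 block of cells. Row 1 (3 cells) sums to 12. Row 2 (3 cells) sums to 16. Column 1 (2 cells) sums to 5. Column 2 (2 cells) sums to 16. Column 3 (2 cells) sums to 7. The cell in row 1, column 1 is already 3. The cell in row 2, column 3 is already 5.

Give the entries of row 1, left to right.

16 in 2 cells must be {7,9}.
(1,2) = 7: the only remaining digit allowed by both the 12 across and the 16 down.
(1,3) = 12 − 10 = 2 completes the 12 across.
(2,1) = 5 − 3 = 2 completes the 5 down.
(2,2) = 16 − 7 = 9 completes the 16 across.

3, 7, 2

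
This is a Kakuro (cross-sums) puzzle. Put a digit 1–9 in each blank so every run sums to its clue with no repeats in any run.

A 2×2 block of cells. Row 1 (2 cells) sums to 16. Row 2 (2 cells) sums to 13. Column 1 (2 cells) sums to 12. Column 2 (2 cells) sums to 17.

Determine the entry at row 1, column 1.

7

16 in 2 cells must be {7,9}; 17 in 2 cells must be {8,9}.
The 16 across and the 17 down share only 9, so (1,2) = 9.
(2,2) = 17 − 9 = 8 completes the 17 down.
(1,1) = 16 − 9 = 7 completes the 16 across.
(2,1) = 13 − 8 = 5 completes the 13 across.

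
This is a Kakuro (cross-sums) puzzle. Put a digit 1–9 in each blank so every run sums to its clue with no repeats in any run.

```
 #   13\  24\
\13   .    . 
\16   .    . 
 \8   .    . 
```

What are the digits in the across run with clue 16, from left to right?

16 in 2 cells must be {7,9}; 24 in 3 cells must be {7,8,9}.
The 8 across and the 24 down share only 7, so R3C2 = 7.
Given what's placed, R2C2 must be 9 to fit the 16 across and 24 down.
R3C1 = 8 − 7 = 1 completes the 8 across.
R1C2 = 24 − 16 = 8 completes the 24 down.
R2C1 = 16 − 9 = 7 completes the 16 across.
R1C1 = 13 − 8 = 5 completes the 13 across.

7 9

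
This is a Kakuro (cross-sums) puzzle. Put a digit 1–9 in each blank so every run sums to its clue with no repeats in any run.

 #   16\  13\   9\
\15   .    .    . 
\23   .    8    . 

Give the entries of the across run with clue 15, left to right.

7 5 3

23 in 3 cells must be {6,8,9}; 16 in 2 cells must be {7,9}.
R1C2 = 13 − 8 = 5 completes the 13 down.
R2C1 = 9: the only remaining digit allowed by both the 23 across and the 16 down.
R2C3 = 23 − 17 = 6 completes the 23 across.
R1C1 = 16 − 9 = 7 completes the 16 down.
R1C3 = 15 − 12 = 3 completes the 15 across.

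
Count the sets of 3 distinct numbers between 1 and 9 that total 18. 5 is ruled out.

3 distinct digits from 1–9 sum between 6 and 24.
Dropping sets that contain 5.
Enumerating: {1,8,9}, {2,7,9}, {3,6,9}, {3,7,8}, {4,6,8}.

5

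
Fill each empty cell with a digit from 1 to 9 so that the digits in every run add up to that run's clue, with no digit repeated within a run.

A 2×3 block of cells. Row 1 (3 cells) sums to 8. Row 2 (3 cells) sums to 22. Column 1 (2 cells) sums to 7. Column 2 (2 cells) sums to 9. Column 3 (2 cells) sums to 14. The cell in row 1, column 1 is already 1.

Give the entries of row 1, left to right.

1, 2, 5

Given what's placed, (1,3) must be 5 to fit the 8 across and 14 down.
(2,1) = 7 − 1 = 6 completes the 7 down.
(2,2) = 7: the only remaining digit allowed by both the 22 across and the 9 down.
(2,3) = 22 − 13 = 9 completes the 22 across.
(1,2) = 8 − 6 = 2 completes the 8 across.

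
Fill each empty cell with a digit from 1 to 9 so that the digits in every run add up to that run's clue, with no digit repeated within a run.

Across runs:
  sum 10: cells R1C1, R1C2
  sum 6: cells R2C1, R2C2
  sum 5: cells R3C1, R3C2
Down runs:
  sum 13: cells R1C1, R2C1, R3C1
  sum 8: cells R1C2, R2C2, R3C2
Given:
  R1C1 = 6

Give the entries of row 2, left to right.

5 1

R1C2 = 10 − 6 = 4 completes the 10 across.
R2C2 = 1: the only remaining digit allowed by both the 6 across and the 8 down.
R3C2 = 8 − 5 = 3 completes the 8 down.
R2C1 = 6 − 1 = 5 completes the 6 across.
R3C1 = 5 − 3 = 2 completes the 5 across.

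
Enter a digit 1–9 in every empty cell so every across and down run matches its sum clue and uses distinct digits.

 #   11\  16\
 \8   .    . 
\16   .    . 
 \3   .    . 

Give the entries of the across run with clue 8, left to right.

3 5

16 in 2 cells must be {7,9}; 3 in 2 cells must be {1,2}.
The 16 across and the 11 down share only 7, so R2C1 = 7.
R2C2 = 16 − 7 = 9 completes the 16 across.
Given what's placed, R3C1 must be 1 to fit the 3 across and 11 down.
R3C2 = 3 − 1 = 2 completes the 3 across.
R1C1 = 11 − 8 = 3 completes the 11 down.
R1C2 = 8 − 3 = 5 completes the 8 across.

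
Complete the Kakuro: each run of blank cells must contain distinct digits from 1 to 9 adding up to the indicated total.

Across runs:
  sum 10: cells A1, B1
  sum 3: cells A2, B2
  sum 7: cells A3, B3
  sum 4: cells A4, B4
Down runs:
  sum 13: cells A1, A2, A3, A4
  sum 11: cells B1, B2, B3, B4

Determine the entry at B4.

1

3 in 2 cells must be {1,2}; 4 in 2 cells must be {1,3}; 11 in 4 cells must be {1,2,3,5}.
Nothing is forced directly, so branch on A2, whose candidates are 1 or 2. If A2 = 2: that forces B2 = 1, B4 = 3, B1 = 2, B3 = 5, A4 = 1, after which A1 would have to be in {8} for the 10 across but in {3,4,6,7} for the 13 down — contradiction. So A2 = 1.
B2 = 3 − 1 = 2 completes the 3 across.
Given what's placed, A4 must be 3 to fit the 4 across and 13 down.
B4 = 4 − 3 = 1 completes the 4 across.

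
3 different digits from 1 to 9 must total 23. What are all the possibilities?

{6,8,9}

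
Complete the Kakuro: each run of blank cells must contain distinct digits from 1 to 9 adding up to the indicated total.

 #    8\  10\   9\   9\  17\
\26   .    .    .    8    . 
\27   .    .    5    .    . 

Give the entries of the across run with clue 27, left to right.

6 7 5 1 8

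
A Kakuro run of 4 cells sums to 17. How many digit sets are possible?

9

4 distinct digits from 1–9 sum between 10 and 30.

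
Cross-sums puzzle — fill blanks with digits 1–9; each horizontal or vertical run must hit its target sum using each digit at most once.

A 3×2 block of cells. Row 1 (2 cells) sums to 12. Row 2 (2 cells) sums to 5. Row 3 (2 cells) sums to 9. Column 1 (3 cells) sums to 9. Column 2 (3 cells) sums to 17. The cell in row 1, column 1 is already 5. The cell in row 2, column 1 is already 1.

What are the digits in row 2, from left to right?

(1,2) = 12 − 5 = 7 completes the 12 across.
(2,2) = 5 − 1 = 4 completes the 5 across.
(3,1) = 9 − 6 = 3 completes the 9 down.
(3,2) = 9 − 3 = 6 completes the 9 across.

1, 4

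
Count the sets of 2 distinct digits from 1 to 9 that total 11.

4

2 distinct digits from 1–9 sum between 3 and 17.
Enumerating: {2,9}, {3,8}, {4,7}, {5,6}.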